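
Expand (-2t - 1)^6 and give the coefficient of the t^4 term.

The general term is C(6,j)·(-2t)^j·(-1)^(6-j); the t^4 term has j = 4.
C(6,4) = 15.
Coefficient = C(6,4) · (-2)^4 = 15 · 16 = 240.

240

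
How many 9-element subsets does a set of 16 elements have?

C(16,9) = C(16,7) by symmetry.
C(16,7) = (16·15·14·13·12·11·10) / 7! = 57657600 / 5040 = 11440.

11440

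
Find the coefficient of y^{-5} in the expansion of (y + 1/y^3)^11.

General term: C(11,j)·(y)^j·(1/y^3)^(11-j), with y-exponent 1j − 3(11−j) = 4j − 33.
Set 4j − 33 = -5: j = 7.
C(11,7) = 330; 1^7 = 1; 1^4 = 1.
Coefficient = 330 · 1 · 1 = 330.

330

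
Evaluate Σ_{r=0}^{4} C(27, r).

1 + 27 + 351 + 2925 + 17550 = 20854.

20854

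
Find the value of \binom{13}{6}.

C(13,6) = (13·12·11·10·9·8) / 6! = 1235520 / 720 = 1716.

1716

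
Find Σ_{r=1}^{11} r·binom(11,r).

11264

Differentiating (1+x)^11 and setting x=1: Σ r·C(11,r) = 11·2^10 = 11264.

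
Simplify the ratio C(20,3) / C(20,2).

C(n,k+1)/C(n,k) = (n−k)/(k+1) = (20−2)/(2+1) = 18/3 = 6.

6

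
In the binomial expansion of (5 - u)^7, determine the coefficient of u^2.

65625

The general term is C(7,j)·(5)^j·(-u)^(7-j); the u^2 term has j = 5.
C(7,5) = 21.
Coefficient = C(7,5) · 5^5 = 21 · 3125 = 65625.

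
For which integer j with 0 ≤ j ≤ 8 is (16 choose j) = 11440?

7

C(16,j) increases on 0 ≤ j ≤ 8. C(16,6) = 8008 and C(16,7) = 11440, so j = 7.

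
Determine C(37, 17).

C(37,17) = (37·36·35·34·33·32·31·30·29·28·27·26·25·24·23·22·21) / 17! = 5657339689378493276160000 / 355687428096000 = 15905368710.

15905368710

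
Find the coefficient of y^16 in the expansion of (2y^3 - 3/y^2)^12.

General term: C(12,j)·(2y^3)^j·(-3/y^2)^(12-j), with y-exponent 3j − 2(12−j) = 5j − 24.
Set 5j − 24 = 16: j = 8.
C(12,8) = 495; 2^8 = 256; (-3)^4 = 81.
Coefficient = 495 · 256 · 81 = 10264320.

10264320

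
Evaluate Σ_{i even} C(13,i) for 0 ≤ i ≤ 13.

Even-i terms of row 13 sum to 2^12 = 4096.

4096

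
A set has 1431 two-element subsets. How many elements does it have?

54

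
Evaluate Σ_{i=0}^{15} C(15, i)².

155117520

Σ C(15,i)² is the coefficient of x^15 in (1+x)^15(1+x)^15 = (1+x)^30, i.e. C(30,15) = 155117520.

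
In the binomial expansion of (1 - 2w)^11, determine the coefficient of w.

The general term is C(11,j)·(1)^j·(-2w)^(11-j); the w^1 term has j = 10.
C(11,10) = 11.
Coefficient = C(11,10) · (-2)^1 = 11 · (-2) = -22.

-22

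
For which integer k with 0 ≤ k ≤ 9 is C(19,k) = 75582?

8

C(19,k) increases on 0 ≤ k ≤ 9. C(19,7) = 50388 and C(19,8) = 75582, so k = 8.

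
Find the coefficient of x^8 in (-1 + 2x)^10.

11520

The general term is C(10,j)·(-1)^j·(2x)^(10-j); the x^8 term has j = 2.
C(10,2) = 45.
Coefficient = C(10,2) · 2^8 = 45 · 256 = 11520.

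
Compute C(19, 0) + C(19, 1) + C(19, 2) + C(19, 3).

1160

1 + 19 + 171 + 969 = 1160.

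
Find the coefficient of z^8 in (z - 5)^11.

The general term is C(11,j)·(z)^j·(-5)^(11-j); the z^8 term has j = 8.
C(11,8) = 165.
Coefficient = C(11,8) · (-5)^3 = 165 · (-125) = -20625.

-20625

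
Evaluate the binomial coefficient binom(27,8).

2220075

C(27,8) = (27·26·25·24·23·22·21·20) / 8! = 89513424000 / 40320 = 2220075.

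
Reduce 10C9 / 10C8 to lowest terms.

C(n,k+1)/C(n,k) = (n−k)/(k+1) = (10−8)/(8+1) = 2/9.

2/9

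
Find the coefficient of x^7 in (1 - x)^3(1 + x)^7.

Coefficient of x^7 = Σ_{j} C(3,j)·(-1)^j·C(7,7-j)·1^(7-j) for j from 0 to 3.
= 1 + (-21) + 63 + (-35) = 8.

8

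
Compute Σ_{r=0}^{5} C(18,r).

12616

1 + 18 + 153 + 816 + 3060 + 8568 = 12616.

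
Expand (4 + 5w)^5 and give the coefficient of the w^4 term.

12500

The general term is C(5,j)·(4)^j·(5w)^(5-j); the w^4 term has j = 1.
C(5,1) = 5.
Coefficient = C(5,1) · 4^1 · 5^4 = 5 · 4 · 625 = 12500.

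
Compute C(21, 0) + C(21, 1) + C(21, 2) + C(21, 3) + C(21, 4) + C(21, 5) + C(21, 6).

1 + 21 + 210 + 1330 + 5985 + 20349 + 54264 = 82160.

82160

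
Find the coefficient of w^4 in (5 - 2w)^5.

400

The general term is C(5,j)·(5)^j·(-2w)^(5-j); the w^4 term has j = 1.
C(5,1) = 5.
Coefficient = C(5,1) · 5^1 · (-2)^4 = 5 · 5 · 16 = 400.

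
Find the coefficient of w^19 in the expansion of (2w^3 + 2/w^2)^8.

2048

General term: C(8,j)·(2w^3)^j·(2/w^2)^(8-j), with w-exponent 3j − 2(8−j) = 5j − 16.
Set 5j − 16 = 19: j = 7.
C(8,7) = 8; 2^7 = 128; 2^1 = 2.
Coefficient = 8 · 128 · 2 = 2048.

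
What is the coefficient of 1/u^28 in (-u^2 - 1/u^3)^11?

-11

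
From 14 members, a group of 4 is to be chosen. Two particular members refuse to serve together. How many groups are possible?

935

All 4-subsets: C(14,4) = 1001. Those containing both fixed elements: C(12,2) = 66.
1001 − 66 = 935.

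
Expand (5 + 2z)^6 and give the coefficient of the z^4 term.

6000

The general term is C(6,j)·(5)^j·(2z)^(6-j); the z^4 term has j = 2.
C(6,2) = 15.
Coefficient = C(6,2) · 5^2 · 2^4 = 15 · 25 · 16 = 6000.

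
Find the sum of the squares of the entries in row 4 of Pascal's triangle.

By Vandermonde's identity, Σ C(4,k)² = C(8,4) = 70.

70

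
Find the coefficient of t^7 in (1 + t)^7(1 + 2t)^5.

7183

Coefficient of t^7 = Σ_{j} C(7,j)·1^j·C(5,7-j)·2^(7-j) for j from 2 to 7.
= 672 + 2800 + 2800 + 840 + 70 + 1 = 7183.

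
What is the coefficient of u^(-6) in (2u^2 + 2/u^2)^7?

2688

General term: C(7,j)·(2u^2)^j·(2/u^2)^(7-j), with u-exponent 2j − 2(7−j) = 4j − 14.
Set 4j − 14 = -6: j = 2.
C(7,2) = 21; 2^2 = 4; 2^5 = 32.
Coefficient = 21 · 4 · 32 = 2688.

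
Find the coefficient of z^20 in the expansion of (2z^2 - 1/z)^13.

159744

General term: C(13,j)·(2z^2)^j·(-1/z)^(13-j), with z-exponent 2j − 1(13−j) = 3j − 13.
Set 3j − 13 = 20: j = 11.
C(13,11) = 78; 2^11 = 2048; (-1)^2 = 1.
Coefficient = 78 · 2048 · 1 = 159744.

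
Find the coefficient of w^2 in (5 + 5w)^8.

The general term is C(8,j)·(5)^j·(5w)^(8-j); the w^2 term has j = 6.
C(8,6) = 28.
Coefficient = C(8,6) · 5^6 · 5^2 = 28 · 15625 · 25 = 10937500.

10937500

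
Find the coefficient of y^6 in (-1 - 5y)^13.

-26812500

The general term is C(13,j)·(-1)^j·(-5y)^(13-j); the y^6 term has j = 7.
C(13,7) = 1716.
Coefficient = C(13,7) · (-1)^7 · (-5)^6 = 1716 · (-1) · 15625 = -26812500.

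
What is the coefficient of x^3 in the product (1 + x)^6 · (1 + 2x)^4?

316

Coefficient of x^3 = Σ_{j} C(6,j)·1^j·C(4,3-j)·2^(3-j) for j from 0 to 3.
= 32 + 144 + 120 + 20 = 316.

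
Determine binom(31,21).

44352165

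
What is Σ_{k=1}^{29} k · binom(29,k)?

Differentiating (1+x)^29 and setting x=1: Σ k·C(29,k) = 29·2^28 = 7784628224.

7784628224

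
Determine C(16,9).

11440

C(16,9) = C(16,7) by symmetry.
C(16,7) = (16·15·14·13·12·11·10) / 7! = 57657600 / 5040 = 11440.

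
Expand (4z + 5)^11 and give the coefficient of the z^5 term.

The general term is C(11,j)·(4z)^j·(5)^(11-j); the z^5 term has j = 5.
C(11,5) = 462.
Coefficient = C(11,5) · 4^5 · 5^6 = 462 · 1024 · 15625 = 7392000000.

7392000000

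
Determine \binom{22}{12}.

646646

C(22,12) = C(22,10) by symmetry.
C(22,10) = (22·21·20·19·18·17·16·15·14·13) / 10! = 2346549004800 / 3628800 = 646646.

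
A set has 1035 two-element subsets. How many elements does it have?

46

n(n−1)/2 = 1035 ⇒ n(n−1) = 2070. Since 46·45 = 2070, n = 46.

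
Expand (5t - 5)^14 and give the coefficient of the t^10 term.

6109619140625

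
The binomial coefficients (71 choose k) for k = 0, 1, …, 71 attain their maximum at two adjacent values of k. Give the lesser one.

35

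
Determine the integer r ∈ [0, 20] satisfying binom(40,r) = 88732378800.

17

C(40,r) increases on 0 ≤ r ≤ 20. C(40,16) = 62852101650 and C(40,17) = 88732378800, so r = 17.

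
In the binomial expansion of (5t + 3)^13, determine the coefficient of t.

34543665

The general term is C(13,j)·(5t)^j·(3)^(13-j); the t^1 term has j = 1.
C(13,1) = 13.
Coefficient = C(13,1) · 5^1 · 3^12 = 13 · 5 · 531441 = 34543665.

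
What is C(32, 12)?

225792840

C(32,12) = (32·31·30·29·28·27·26·25·24·23·22·21) / 12! = 108155131628544000 / 479001600 = 225792840.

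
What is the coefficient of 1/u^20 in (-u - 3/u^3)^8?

17496

General term: C(8,j)·(-u)^j·(-3/u^3)^(8-j), with u-exponent 1j − 3(8−j) = 4j − 24.
Set 4j − 24 = -20: j = 1.
C(8,1) = 8; (-1)^1 = -1; (-3)^7 = -2187.
Coefficient = 8 · (-1) · (-2187) = 17496.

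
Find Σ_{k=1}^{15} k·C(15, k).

Since k·C(15,k) = 15·C(14,k−1), the sum is 15·2^14 = 15·16384 = 245760.

245760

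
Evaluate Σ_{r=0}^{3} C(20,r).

1 + 20 + 190 + 1140 = 1351.

1351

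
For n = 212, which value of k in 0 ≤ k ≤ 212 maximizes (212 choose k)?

C(212,k) is maximized at k = 212/2 = 106.

106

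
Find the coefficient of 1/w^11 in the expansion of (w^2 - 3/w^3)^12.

General term: C(12,j)·(w^2)^j·(-3/w^3)^(12-j), with w-exponent 2j − 3(12−j) = 5j − 36.
Set 5j − 36 = -11: j = 5.
C(12,5) = 792; 1^5 = 1; (-3)^7 = -2187.
Coefficient = 792 · 1 · (-2187) = -1732104.

-1732104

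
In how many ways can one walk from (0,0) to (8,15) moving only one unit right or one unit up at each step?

Each path is a sequence of 23 steps with 8 rights: C(23,8) = 490314.

490314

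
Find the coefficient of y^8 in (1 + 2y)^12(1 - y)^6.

7128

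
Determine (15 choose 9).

5005

C(15,9) = C(15,6) by symmetry.
C(15,6) = (15·14·13·12·11·10) / 6! = 3603600 / 720 = 5005.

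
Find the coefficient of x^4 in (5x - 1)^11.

The general term is C(11,j)·(5x)^j·(-1)^(11-j); the x^4 term has j = 4.
C(11,4) = 330.
Coefficient = C(11,4) · 5^4 · (-1)^7 = 330 · 625 · (-1) = -206250.

-206250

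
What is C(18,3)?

816

C(18,3) = (18·17·16) / 3! = 4896 / 6 = 816.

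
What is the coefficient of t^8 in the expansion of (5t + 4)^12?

49500000000

The general term is C(12,j)·(5t)^j·(4)^(12-j); the t^8 term has j = 8.
C(12,8) = 495.
Coefficient = C(12,8) · 5^8 · 4^4 = 495 · 390625 · 256 = 49500000000.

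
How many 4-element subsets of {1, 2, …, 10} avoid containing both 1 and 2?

182

All 4-subsets: C(10,4) = 210. Those containing both fixed elements: C(8,2) = 28.
210 − 28 = 182.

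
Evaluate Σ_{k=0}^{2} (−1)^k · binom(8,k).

The partial alternating sum Σ_{k=0}^{2} (−1)^k C(8,k) = (−1)^2 C(7,2) = 21.

21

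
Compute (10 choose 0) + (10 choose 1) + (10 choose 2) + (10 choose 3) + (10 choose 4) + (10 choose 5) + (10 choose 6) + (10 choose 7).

968

1 + 10 + 45 + 120 + 210 + 252 + 210 + 120 = 968.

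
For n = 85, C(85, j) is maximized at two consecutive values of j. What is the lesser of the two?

For odd n = 85, C(85,j) peaks at j = (n−1)/2 and (n+1)/2; the lesser is 42.

42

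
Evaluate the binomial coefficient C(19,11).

C(19,11) = C(19,8) by symmetry.
C(19,8) = (19·18·17·16·15·14·13·12) / 8! = 3047466240 / 40320 = 75582.

75582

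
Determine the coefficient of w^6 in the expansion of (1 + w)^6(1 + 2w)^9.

Coefficient of w^6 = Σ_{j} C(6,j)·1^j·C(9,6-j)·2^(6-j) for j from 0 to 6.
= 5376 + 24192 + 30240 + 13440 + 2160 + 108 + 1 = 75517.

75517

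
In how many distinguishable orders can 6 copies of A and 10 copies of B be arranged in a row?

Choose positions for the A's: C(16,6) = 8008.

8008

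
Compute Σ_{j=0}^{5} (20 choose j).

21700

1 + 20 + 190 + 1140 + 4845 + 15504 = 21700.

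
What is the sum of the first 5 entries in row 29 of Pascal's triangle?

1 + 29 + 406 + 3654 + 23751 = 27841.

27841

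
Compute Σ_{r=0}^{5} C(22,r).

35443

1 + 22 + 231 + 1540 + 7315 + 26334 = 35443.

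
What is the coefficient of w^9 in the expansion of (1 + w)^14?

2002

The general term is C(14,j)·(1)^j·(w)^(14-j); the w^9 term has j = 5.
C(14,5) = 2002.
Coefficient = C(14,5) = 2002.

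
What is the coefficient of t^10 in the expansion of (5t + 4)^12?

The general term is C(12,j)·(5t)^j·(4)^(12-j); the t^10 term has j = 10.
C(12,10) = 66.
Coefficient = C(12,10) · 5^10 · 4^2 = 66 · 9765625 · 16 = 10312500000.

10312500000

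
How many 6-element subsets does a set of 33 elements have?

C(33,6) = (33·32·31·30·29·28) / 6! = 797448960 / 720 = 1107568.

1107568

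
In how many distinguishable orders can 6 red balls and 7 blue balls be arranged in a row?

1716

Choose positions for the red balls: C(13,6) = 1716.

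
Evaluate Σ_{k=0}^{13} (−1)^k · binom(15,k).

-14

The partial alternating sum Σ_{k=0}^{13} (−1)^k C(15,k) = (−1)^13 C(14,13) = -14.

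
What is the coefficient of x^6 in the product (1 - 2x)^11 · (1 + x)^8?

-588

Coefficient of x^6 = Σ_{j} C(11,j)·(-2)^j·C(8,6-j)·1^(6-j) for j from 0 to 6.
= 28 + (-1232) + 15400 + (-73920) + 147840 + (-118272) + 29568 = -588.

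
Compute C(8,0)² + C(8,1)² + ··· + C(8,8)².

12870

By Vandermonde's identity, Σ C(8,i)² = C(16,8) = 12870.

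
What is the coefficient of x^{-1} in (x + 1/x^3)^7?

21

General term: C(7,j)·(x)^j·(1/x^3)^(7-j), with x-exponent 1j − 3(7−j) = 4j − 21.
Set 4j − 21 = -1: j = 5.
C(7,5) = 21; 1^5 = 1; 1^2 = 1.
Coefficient = 21 · 1 · 1 = 21.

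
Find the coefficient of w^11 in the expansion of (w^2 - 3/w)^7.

General term: C(7,j)·(w^2)^j·(-3/w)^(7-j), with w-exponent 2j − 1(7−j) = 3j − 7.
Set 3j − 7 = 11: j = 6.
C(7,6) = 7; 1^6 = 1; (-3)^1 = -3.
Coefficient = 7 · 1 · (-3) = -21.

-21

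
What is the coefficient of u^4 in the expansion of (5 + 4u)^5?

6400

The general term is C(5,j)·(5)^j·(4u)^(5-j); the u^4 term has j = 1.
C(5,1) = 5.
Coefficient = C(5,1) · 5^1 · 4^4 = 5 · 5 · 256 = 6400.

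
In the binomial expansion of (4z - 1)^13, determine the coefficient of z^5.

The general term is C(13,j)·(4z)^j·(-1)^(13-j); the z^5 term has j = 5.
C(13,5) = 1287.
Coefficient = C(13,5) · 4^5 = 1287 · 1024 = 1317888.

1317888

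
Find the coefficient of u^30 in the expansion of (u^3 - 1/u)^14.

General term: C(14,j)·(u^3)^j·(-1/u)^(14-j), with u-exponent 3j − 1(14−j) = 4j − 14.
Set 4j − 14 = 30: j = 11.
C(14,11) = 364; 1^11 = 1; (-1)^3 = -1.
Coefficient = 364 · 1 · (-1) = -364.

-364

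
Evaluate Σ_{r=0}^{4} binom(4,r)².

70

By Vandermonde's identity, Σ C(4,r)² = C(8,4) = 70.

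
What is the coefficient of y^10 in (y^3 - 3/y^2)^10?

17010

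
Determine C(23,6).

C(23,6) = (23·22·21·20·19·18) / 6! = 72681840 / 720 = 100947.

100947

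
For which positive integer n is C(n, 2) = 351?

27

n(n−1)/2 = 351 ⇒ n(n−1) = 702. Since 27·26 = 702, n = 27.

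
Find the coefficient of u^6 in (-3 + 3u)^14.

The general term is C(14,j)·(-3)^j·(3u)^(14-j); the u^6 term has j = 8.
C(14,8) = 3003.
Coefficient = C(14,8) · (-3)^8 · 3^6 = 3003 · 6561 · 729 = 14363255907.

14363255907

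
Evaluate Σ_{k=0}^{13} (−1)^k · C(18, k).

-2380

The partial alternating sum Σ_{k=0}^{13} (−1)^k C(18,k) = (−1)^13 C(17,13) = -2380.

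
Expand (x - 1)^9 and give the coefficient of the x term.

The general term is C(9,j)·(x)^j·(-1)^(9-j); the x^1 term has j = 1.
C(9,1) = 9.
Coefficient = C(9,1) = 9.

9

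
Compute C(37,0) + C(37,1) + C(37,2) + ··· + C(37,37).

The entries of row 37 sum to 2^37 = 137438953472.

137438953472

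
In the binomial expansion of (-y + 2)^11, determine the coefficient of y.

The general term is C(11,j)·(-y)^j·(2)^(11-j); the y^1 term has j = 1.
C(11,1) = 11.
Coefficient = C(11,1) · (-1)^1 · 2^10 = 11 · (-1) · 1024 = -11264.

-11264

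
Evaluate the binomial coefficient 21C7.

C(21,7) = (21·20·19·18·17·16·15) / 7! = 586051200 / 5040 = 116280.

116280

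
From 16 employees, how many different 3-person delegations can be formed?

This is C(16,3) = 560.

560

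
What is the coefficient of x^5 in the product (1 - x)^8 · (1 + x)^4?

-8

Coefficient of x^5 = Σ_{j} C(8,j)·(-1)^j·C(4,5-j)·1^(5-j) for j from 1 to 5.
= (-8) + 112 + (-336) + 280 + (-56) = -8.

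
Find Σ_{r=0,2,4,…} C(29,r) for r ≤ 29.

Even-r terms of row 29 sum to 2^28 = 268435456.

268435456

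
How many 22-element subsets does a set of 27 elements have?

80730

C(27,22) = C(27,5) by symmetry.
C(27,5) = (27·26·25·24·23) / 5! = 9687600 / 120 = 80730.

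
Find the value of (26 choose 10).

C(26,10) = (26·25·24·23·22·21·20·19·18·17) / 10! = 19275223968000 / 3628800 = 5311735.

5311735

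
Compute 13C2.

78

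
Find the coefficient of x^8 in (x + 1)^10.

45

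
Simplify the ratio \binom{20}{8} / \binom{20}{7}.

13/8

C(n,k+1)/C(n,k) = (n−k)/(k+1) = (20−7)/(7+1) = 13/8.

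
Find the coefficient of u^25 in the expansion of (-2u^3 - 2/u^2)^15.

General term: C(15,j)·(-2u^3)^j·(-2/u^2)^(15-j), with u-exponent 3j − 2(15−j) = 5j − 30.
Set 5j − 30 = 25: j = 11.
C(15,11) = 1365; (-2)^11 = -2048; (-2)^4 = 16.
Coefficient = 1365 · (-2048) · 16 = -44728320.

-44728320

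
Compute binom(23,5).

C(23,5) = (23·22·21·20·19) / 5! = 4037880 / 120 = 33649.

33649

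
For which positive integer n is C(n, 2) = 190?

20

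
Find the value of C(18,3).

816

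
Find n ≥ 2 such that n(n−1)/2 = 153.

n(n−1)/2 = 153 ⇒ n(n−1) = 306. Since 18·17 = 306, n = 18.

18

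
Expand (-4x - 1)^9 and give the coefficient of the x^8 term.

The general term is C(9,j)·(-4x)^j·(-1)^(9-j); the x^8 term has j = 8.
C(9,8) = 9.
Coefficient = C(9,8) · (-4)^8 · (-1)^1 = 9 · 65536 · (-1) = -589824.

-589824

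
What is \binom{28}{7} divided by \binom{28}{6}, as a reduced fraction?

22/7

C(n,k+1)/C(n,k) = (n−k)/(k+1) = (28−6)/(6+1) = 22/7.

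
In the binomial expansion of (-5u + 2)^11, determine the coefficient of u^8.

515625000

The general term is C(11,j)·(-5u)^j·(2)^(11-j); the u^8 term has j = 8.
C(11,8) = 165.
Coefficient = C(11,8) · (-5)^8 · 2^3 = 165 · 390625 · 8 = 515625000.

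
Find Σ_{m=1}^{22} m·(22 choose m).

46137344

Differentiating (1+x)^22 and setting x=1: Σ m·C(22,m) = 22·2^21 = 46137344.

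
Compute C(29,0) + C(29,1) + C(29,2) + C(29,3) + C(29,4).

27841

1 + 29 + 406 + 3654 + 23751 = 27841.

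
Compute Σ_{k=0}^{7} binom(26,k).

1 + 26 + 325 + 2600 + 14950 + 65780 + 230230 + 657800 = 971712.

971712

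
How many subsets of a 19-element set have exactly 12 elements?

50388

Choose the 12 positions: C(19,12) = 50388.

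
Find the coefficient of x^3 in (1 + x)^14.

The general term is C(14,j)·(1)^j·(x)^(14-j); the x^3 term has j = 11.
C(14,11) = 364.
Coefficient = C(14,11) = 364.

364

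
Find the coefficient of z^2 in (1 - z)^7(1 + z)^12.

Coefficient of z^2 = Σ_{j} C(7,j)·(-1)^j·C(12,2-j)·1^(2-j) for j from 0 to 2.
= 66 + (-84) + 21 = 3.

3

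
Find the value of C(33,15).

1037158320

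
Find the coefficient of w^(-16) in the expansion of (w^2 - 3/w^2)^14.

-64481508

General term: C(14,j)·(w^2)^j·(-3/w^2)^(14-j), with w-exponent 2j − 2(14−j) = 4j − 28.
Set 4j − 28 = -16: j = 3.
C(14,3) = 364; 1^3 = 1; (-3)^11 = -177147.
Coefficient = 364 · 1 · (-177147) = -64481508.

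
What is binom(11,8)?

165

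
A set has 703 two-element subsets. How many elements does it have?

n(n−1)/2 = 703 ⇒ n(n−1) = 1406. Since 38·37 = 1406, n = 38.

38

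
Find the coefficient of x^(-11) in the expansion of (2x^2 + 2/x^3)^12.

3244032

General term: C(12,j)·(2x^2)^j·(2/x^3)^(12-j), with x-exponent 2j − 3(12−j) = 5j − 36.
Set 5j − 36 = -11: j = 5.
C(12,5) = 792; 2^5 = 32; 2^7 = 128.
Coefficient = 792 · 32 · 128 = 3244032.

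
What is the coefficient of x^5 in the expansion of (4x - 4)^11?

The general term is C(11,j)·(4x)^j·(-4)^(11-j); the x^5 term has j = 5.
C(11,5) = 462.
Coefficient = C(11,5) · 4^5 · (-4)^6 = 462 · 1024 · 4096 = 1937768448.

1937768448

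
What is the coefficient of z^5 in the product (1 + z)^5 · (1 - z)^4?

6

Coefficient of z^5 = Σ_{j} C(5,j)·1^j·C(4,5-j)·(-1)^(5-j) for j from 1 to 5.
= 5 + (-40) + 60 + (-20) + 1 = 6.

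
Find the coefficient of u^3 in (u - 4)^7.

8960

The general term is C(7,j)·(u)^j·(-4)^(7-j); the u^3 term has j = 3.
C(7,3) = 35.
Coefficient = C(7,3) · (-4)^4 = 35 · 256 = 8960.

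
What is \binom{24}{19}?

C(24,19) = C(24,5) by symmetry.
C(24,5) = (24·23·22·21·20) / 5! = 5100480 / 120 = 42504.

42504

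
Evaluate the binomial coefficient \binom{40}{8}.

76904685

C(40,8) = (40·39·38·37·36·35·34·33) / 8! = 3100796899200 / 40320 = 76904685.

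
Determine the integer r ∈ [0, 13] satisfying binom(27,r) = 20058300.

13

C(27,r) increases on 0 ≤ r ≤ 13. C(27,12) = 17383860 and C(27,13) = 20058300, so r = 13.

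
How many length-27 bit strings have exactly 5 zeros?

80730

Choose the 5 positions: C(27,5) = 80730.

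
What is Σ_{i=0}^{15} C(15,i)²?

155117520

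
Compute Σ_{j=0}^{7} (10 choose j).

968

1 + 10 + 45 + 120 + 210 + 252 + 210 + 120 = 968.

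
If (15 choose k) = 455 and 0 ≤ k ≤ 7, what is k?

C(15,k) increases on 0 ≤ k ≤ 7. C(15,2) = 105 and C(15,3) = 455, so k = 3.

3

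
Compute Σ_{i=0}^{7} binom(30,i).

2804012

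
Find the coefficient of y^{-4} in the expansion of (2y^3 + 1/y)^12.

264

General term: C(12,j)·(2y^3)^j·(1/y)^(12-j), with y-exponent 3j − 1(12−j) = 4j − 12.
Set 4j − 12 = -4: j = 2.
C(12,2) = 66; 2^2 = 4; 1^10 = 1.
Coefficient = 66 · 4 · 1 = 264.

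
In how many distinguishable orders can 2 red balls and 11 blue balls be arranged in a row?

78

Choose positions for the red balls: C(13,2) = 78.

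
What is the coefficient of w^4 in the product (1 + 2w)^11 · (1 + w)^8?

23302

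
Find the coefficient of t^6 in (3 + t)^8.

252

The general term is C(8,j)·(3)^j·(t)^(8-j); the t^6 term has j = 2.
C(8,2) = 28.
Coefficient = C(8,2) · 3^2 = 28 · 9 = 252.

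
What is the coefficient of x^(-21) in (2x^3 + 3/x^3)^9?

General term: C(9,j)·(2x^3)^j·(3/x^3)^(9-j), with x-exponent 3j − 3(9−j) = 6j − 27.
Set 6j − 27 = -21: j = 1.
C(9,1) = 9; 2^1 = 2; 3^8 = 6561.
Coefficient = 9 · 2 · 6561 = 118098.

118098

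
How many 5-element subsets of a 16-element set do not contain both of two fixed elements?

4004

All 5-subsets: C(16,5) = 4368. Those containing both fixed elements: C(14,3) = 364.
4368 − 364 = 4004.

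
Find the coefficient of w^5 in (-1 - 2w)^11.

The general term is C(11,j)·(-1)^j·(-2w)^(11-j); the w^5 term has j = 6.
C(11,6) = 462.
Coefficient = C(11,6) · (-2)^5 = 462 · (-32) = -14784.

-14784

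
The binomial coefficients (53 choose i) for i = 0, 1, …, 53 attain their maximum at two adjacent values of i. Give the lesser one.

For odd n = 53, C(53,i) peaks at i = (n−1)/2 and (n+1)/2; the lesser is 26.

26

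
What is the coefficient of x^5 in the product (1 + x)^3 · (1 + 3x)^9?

Coefficient of x^5 = Σ_{j} C(3,j)·1^j·C(9,5-j)·3^(5-j) for j from 0 to 3.
= 30618 + 30618 + 6804 + 324 = 68364.

68364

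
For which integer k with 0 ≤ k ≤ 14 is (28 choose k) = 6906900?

9

C(28,k) increases on 0 ≤ k ≤ 14. C(28,8) = 3108105 and C(28,9) = 6906900, so k = 9.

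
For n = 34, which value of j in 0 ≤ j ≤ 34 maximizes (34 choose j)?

C(34,j) is maximized at j = 34/2 = 17.

17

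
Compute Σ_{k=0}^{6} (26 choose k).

313912

1 + 26 + 325 + 2600 + 14950 + 65780 + 230230 = 313912.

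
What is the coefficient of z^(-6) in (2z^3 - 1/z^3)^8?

General term: C(8,j)·(2z^3)^j·(-1/z^3)^(8-j), with z-exponent 3j − 3(8−j) = 6j − 24.
Set 6j − 24 = -6: j = 3.
C(8,3) = 56; 2^3 = 8; (-1)^5 = -1.
Coefficient = 56 · 8 · (-1) = -448.

-448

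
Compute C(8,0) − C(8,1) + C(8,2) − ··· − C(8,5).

-21

The partial alternating sum Σ_{k=0}^{5} (−1)^k C(8,k) = (−1)^5 C(7,5) = -21.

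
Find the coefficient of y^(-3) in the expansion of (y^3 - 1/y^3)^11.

462

General term: C(11,j)·(y^3)^j·(-1/y^3)^(11-j), with y-exponent 3j − 3(11−j) = 6j − 33.
Set 6j − 33 = -3: j = 5.
C(11,5) = 462; 1^5 = 1; (-1)^6 = 1.
Coefficient = 462 · 1 · 1 = 462.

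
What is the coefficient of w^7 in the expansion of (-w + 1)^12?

-792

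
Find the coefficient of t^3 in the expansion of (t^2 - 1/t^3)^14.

General term: C(14,j)·(t^2)^j·(-1/t^3)^(14-j), with t-exponent 2j − 3(14−j) = 5j − 42.
Set 5j − 42 = 3: j = 9.
C(14,9) = 2002; 1^9 = 1; (-1)^5 = -1.
Coefficient = 2002 · 1 · (-1) = -2002.

-2002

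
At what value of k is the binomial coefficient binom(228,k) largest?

C(228,k) is maximized at k = 228/2 = 114.

114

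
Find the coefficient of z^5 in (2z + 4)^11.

The general term is C(11,j)·(2z)^j·(4)^(11-j); the z^5 term has j = 5.
C(11,5) = 462.
Coefficient = C(11,5) · 2^5 · 4^6 = 462 · 32 · 4096 = 60555264.

60555264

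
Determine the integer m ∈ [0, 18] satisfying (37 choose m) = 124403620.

C(37,m) increases on 0 ≤ m ≤ 18. C(37,8) = 38608020 and C(37,9) = 124403620, so m = 9.

9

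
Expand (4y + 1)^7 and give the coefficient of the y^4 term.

The general term is C(7,j)·(4y)^j·(1)^(7-j); the y^4 term has j = 4.
C(7,4) = 35.
Coefficient = C(7,4) · 4^4 = 35 · 256 = 8960.

8960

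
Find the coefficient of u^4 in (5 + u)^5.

25

The general term is C(5,j)·(5)^j·(u)^(5-j); the u^4 term has j = 1.
C(5,1) = 5.
Coefficient = C(5,1) · 5^1 = 5 · 5 = 25.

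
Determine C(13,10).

C(13,10) = C(13,3) by symmetry.
C(13,3) = (13·12·11) / 3! = 1716 / 6 = 286.

286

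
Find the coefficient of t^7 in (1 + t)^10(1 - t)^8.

-112

Coefficient of t^7 = Σ_{j} C(10,j)·1^j·C(8,7-j)·(-1)^(7-j) for j from 0 to 7.
= (-8) + 280 + (-2520) + 8400 + (-11760) + 7056 + (-1680) + 120 = -112.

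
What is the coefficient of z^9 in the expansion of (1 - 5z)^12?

The general term is C(12,j)·(1)^j·(-5z)^(12-j); the z^9 term has j = 3.
C(12,3) = 220.
Coefficient = C(12,3) · (-5)^9 = 220 · (-1953125) = -429687500.

-429687500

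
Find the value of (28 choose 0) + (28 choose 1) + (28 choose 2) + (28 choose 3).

1 + 28 + 378 + 3276 = 3683.

3683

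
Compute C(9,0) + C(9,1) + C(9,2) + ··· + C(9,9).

The entries of row 9 sum to 2^9 = 512.

512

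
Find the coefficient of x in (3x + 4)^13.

The general term is C(13,j)·(3x)^j·(4)^(13-j); the x^1 term has j = 1.
C(13,1) = 13.
Coefficient = C(13,1) · 3^1 · 4^12 = 13 · 3 · 16777216 = 654311424.

654311424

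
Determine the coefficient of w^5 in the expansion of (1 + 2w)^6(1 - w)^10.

Coefficient of w^5 = Σ_{j} C(6,j)·2^j·C(10,5-j)·(-1)^(5-j) for j from 0 to 5.
= (-252) + 2520 + (-7200) + 7200 + (-2400) + 192 = 60.

60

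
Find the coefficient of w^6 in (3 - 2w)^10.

1088640

The general term is C(10,j)·(3)^j·(-2w)^(10-j); the w^6 term has j = 4.
C(10,4) = 210.
Coefficient = C(10,4) · 3^4 · (-2)^6 = 210 · 81 · 64 = 1088640.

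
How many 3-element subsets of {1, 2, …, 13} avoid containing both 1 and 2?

275

All 3-subsets: C(13,3) = 286. Those containing both fixed elements: C(11,1) = 11.
286 − 11 = 275.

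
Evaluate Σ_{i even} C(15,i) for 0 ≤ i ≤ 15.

Even-i terms of row 15 sum to 2^14 = 16384.

16384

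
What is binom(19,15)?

C(19,15) = C(19,4) by symmetry.
C(19,4) = (19·18·17·16) / 4! = 93024 / 24 = 3876.

3876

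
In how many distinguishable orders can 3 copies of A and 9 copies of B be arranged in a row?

220

Choose positions for the A's: C(12,3) = 220.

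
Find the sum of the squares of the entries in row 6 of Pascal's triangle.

924

By Vandermonde's identity, Σ C(6,r)² = C(12,6) = 924.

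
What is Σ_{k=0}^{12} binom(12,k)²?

By Vandermonde's identity, Σ C(12,k)² = C(24,12) = 2704156.

2704156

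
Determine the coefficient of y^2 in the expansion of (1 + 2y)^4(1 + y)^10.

Coefficient of y^2 = Σ_{j} C(4,j)·2^j·C(10,2-j)·1^(2-j) for j from 0 to 2.
= 45 + 80 + 24 = 149.

149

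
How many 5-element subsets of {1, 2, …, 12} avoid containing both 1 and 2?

672

All 5-subsets: C(12,5) = 792. Those containing both fixed elements: C(10,3) = 120.
792 − 120 = 672.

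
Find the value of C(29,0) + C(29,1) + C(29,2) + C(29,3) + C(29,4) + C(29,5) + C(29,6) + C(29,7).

2182396

1 + 29 + 406 + 3654 + 23751 + 118755 + 475020 + 1560780 = 2182396.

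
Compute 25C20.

53130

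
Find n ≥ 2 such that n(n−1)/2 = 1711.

n(n−1)/2 = 1711 ⇒ n(n−1) = 3422. Since 59·58 = 3422, n = 59.

59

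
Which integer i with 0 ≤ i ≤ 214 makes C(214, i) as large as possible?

C(214,i) is maximized at i = 214/2 = 107.

107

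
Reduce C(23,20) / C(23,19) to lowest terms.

C(n,k+1)/C(n,k) = (n−k)/(k+1) = (23−19)/(19+1) = 4/20 = 1/5.

1/5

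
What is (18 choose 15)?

C(18,15) = C(18,3) by symmetry.
C(18,3) = (18·17·16) / 3! = 4896 / 6 = 816.

816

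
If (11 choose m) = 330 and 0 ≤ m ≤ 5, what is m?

C(11,m) increases on 0 ≤ m ≤ 5. C(11,3) = 165 and C(11,4) = 330, so m = 4.

4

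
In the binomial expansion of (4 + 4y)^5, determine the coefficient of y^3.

10240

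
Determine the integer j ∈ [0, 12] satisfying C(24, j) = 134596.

C(24,j) increases on 0 ≤ j ≤ 12. C(24,5) = 42504 and C(24,6) = 134596, so j = 6.

6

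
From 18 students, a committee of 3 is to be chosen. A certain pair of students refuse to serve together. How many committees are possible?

800

All 3-subsets: C(18,3) = 816. Those containing both fixed elements: C(16,1) = 16.
816 − 16 = 800.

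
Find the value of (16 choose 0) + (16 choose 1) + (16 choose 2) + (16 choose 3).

697

1 + 16 + 120 + 560 = 697.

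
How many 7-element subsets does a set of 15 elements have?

6435

C(15,7) = (15·14·13·12·11·10·9) / 7! = 32432400 / 5040 = 6435.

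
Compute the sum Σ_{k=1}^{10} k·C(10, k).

Since k·C(10,k) = 10·C(9,k−1), the sum is 10·2^9 = 10·512 = 5120.

5120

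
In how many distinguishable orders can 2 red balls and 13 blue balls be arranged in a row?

105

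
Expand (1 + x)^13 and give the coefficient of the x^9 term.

715

The general term is C(13,j)·(1)^j·(x)^(13-j); the x^9 term has j = 4.
C(13,4) = 715.
Coefficient = C(13,4) = 715.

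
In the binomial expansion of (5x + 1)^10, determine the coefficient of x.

50

The general term is C(10,j)·(5x)^j·(1)^(10-j); the x^1 term has j = 1.
C(10,1) = 10.
Coefficient = C(10,1) · 5^1 = 10 · 5 = 50.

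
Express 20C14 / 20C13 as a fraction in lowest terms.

C(n,k+1)/C(n,k) = (n−k)/(k+1) = (20−13)/(13+1) = 7/14 = 1/2.

1/2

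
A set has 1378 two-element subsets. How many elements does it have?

53

n(n−1)/2 = 1378 ⇒ n(n−1) = 2756. Since 53·52 = 2756, n = 53.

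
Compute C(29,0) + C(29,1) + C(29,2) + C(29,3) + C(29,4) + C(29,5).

146596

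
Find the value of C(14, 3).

C(14,3) = (14·13·12) / 3! = 2184 / 6 = 364.

364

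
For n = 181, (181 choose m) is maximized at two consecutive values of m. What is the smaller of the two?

90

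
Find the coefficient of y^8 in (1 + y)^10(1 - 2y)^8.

Coefficient of y^8 = Σ_{j} C(10,j)·1^j·C(8,8-j)·(-2)^(8-j) for j from 0 to 8.
= 256 + (-10240) + 80640 + (-215040) + 235200 + (-112896) + 23520 + (-1920) + 45 = -435.

-435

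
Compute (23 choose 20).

C(23,20) = C(23,3) by symmetry.
C(23,3) = (23·22·21) / 3! = 10626 / 6 = 1771.

1771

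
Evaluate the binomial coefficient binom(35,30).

C(35,30) = C(35,5) by symmetry.
C(35,5) = (35·34·33·32·31) / 5! = 38955840 / 120 = 324632.

324632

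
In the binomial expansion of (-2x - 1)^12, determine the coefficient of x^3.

1760

The general term is C(12,j)·(-2x)^j·(-1)^(12-j); the x^3 term has j = 3.
C(12,3) = 220.
Coefficient = C(12,3) · (-2)^3 · (-1)^9 = 220 · (-8) · (-1) = 1760.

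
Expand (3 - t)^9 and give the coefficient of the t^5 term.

The general term is C(9,j)·(3)^j·(-t)^(9-j); the t^5 term has j = 4.
C(9,4) = 126.
Coefficient = C(9,4) · 3^4 · (-1)^5 = 126 · 81 · (-1) = -10206.

-10206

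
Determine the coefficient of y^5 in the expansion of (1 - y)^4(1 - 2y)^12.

-68664

Coefficient of y^5 = Σ_{j} C(4,j)·(-1)^j·C(12,5-j)·(-2)^(5-j) for j from 0 to 4.
= (-25344) + (-31680) + (-10560) + (-1056) + (-24) = -68664.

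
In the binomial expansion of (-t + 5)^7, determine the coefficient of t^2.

65625

The general term is C(7,j)·(-t)^j·(5)^(7-j); the t^2 term has j = 2.
C(7,2) = 21.
Coefficient = C(7,2) · 5^5 = 21 · 3125 = 65625.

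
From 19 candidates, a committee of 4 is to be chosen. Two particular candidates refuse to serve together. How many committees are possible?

3740

All 4-subsets: C(19,4) = 3876. Those containing both fixed elements: C(17,2) = 136.
3876 − 136 = 3740.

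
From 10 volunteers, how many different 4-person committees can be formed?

210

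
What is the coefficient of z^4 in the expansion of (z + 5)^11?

25781250

The general term is C(11,j)·(z)^j·(5)^(11-j); the z^4 term has j = 4.
C(11,4) = 330.
Coefficient = C(11,4) · 5^7 = 330 · 78125 = 25781250.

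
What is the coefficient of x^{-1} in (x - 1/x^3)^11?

General term: C(11,j)·(x)^j·(-1/x^3)^(11-j), with x-exponent 1j − 3(11−j) = 4j − 33.
Set 4j − 33 = -1: j = 8.
C(11,8) = 165; 1^8 = 1; (-1)^3 = -1.
Coefficient = 165 · 1 · (-1) = -165.

-165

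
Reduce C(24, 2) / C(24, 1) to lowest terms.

23/2

C(n,k+1)/C(n,k) = (n−k)/(k+1) = (24−1)/(1+1) = 23/2.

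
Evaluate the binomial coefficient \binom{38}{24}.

C(38,24) = C(38,14) by symmetry.
C(38,14) = (38·37·36·35·34·33·32·31·30·29·28·27·26·25) / 14! = 842975203103953920000 / 87178291200 = 9669554100.

9669554100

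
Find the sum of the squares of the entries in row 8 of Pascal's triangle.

12870

By Vandermonde's identity, Σ C(8,i)² = C(16,8) = 12870.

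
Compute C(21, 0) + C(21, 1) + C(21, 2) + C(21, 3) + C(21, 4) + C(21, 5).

1 + 21 + 210 + 1330 + 5985 + 20349 = 27896.

27896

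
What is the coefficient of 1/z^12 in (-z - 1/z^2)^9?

General term: C(9,j)·(-z)^j·(-1/z^2)^(9-j), with z-exponent 1j − 2(9−j) = 3j − 18.
Set 3j − 18 = -12: j = 2.
C(9,2) = 36; (-1)^2 = 1; (-1)^7 = -1.
Coefficient = 36 · 1 · (-1) = -36.

-36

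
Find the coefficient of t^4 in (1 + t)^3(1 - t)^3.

3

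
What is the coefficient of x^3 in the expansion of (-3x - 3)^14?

The general term is C(14,j)·(-3x)^j·(-3)^(14-j); the x^3 term has j = 3.
C(14,3) = 364.
Coefficient = C(14,3) · (-3)^3 · (-3)^11 = 364 · (-27) · (-177147) = 1741000716.

1741000716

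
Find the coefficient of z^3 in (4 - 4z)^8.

The general term is C(8,j)·(4)^j·(-4z)^(8-j); the z^3 term has j = 5.
C(8,5) = 56.
Coefficient = C(8,5) · 4^5 · (-4)^3 = 56 · 1024 · (-64) = -3670016.

-3670016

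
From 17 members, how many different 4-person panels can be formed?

2380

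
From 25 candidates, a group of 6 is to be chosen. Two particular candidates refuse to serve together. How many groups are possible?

All 6-subsets: C(25,6) = 177100. Those containing both fixed elements: C(23,4) = 8855.
177100 − 8855 = 168245.

168245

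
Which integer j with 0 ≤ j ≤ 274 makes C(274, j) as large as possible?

137

C(274,j) is maximized at j = 274/2 = 137.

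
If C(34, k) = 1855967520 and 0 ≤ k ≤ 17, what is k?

C(34,k) increases on 0 ≤ k ≤ 17. C(34,14) = 1391975640 and C(34,15) = 1855967520, so k = 15.

15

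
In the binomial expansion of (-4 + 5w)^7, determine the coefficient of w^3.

1120000

The general term is C(7,j)·(-4)^j·(5w)^(7-j); the w^3 term has j = 4.
C(7,4) = 35.
Coefficient = C(7,4) · (-4)^4 · 5^3 = 35 · 256 · 125 = 1120000.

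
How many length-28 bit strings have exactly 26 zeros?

378

Choose the 26 positions: C(28,26) = 378.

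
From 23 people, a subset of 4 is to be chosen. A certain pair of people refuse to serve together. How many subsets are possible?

All 4-subsets: C(23,4) = 8855. Those containing both fixed elements: C(21,2) = 210.
8855 − 210 = 8645.

8645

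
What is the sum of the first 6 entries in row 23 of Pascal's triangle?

44552

1 + 23 + 253 + 1771 + 8855 + 33649 = 44552.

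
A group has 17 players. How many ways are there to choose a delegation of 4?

2380

This is C(17,4) = 2380.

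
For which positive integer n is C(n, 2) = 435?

n(n−1)/2 = 435 ⇒ n(n−1) = 870. Since 30·29 = 870, n = 30.

30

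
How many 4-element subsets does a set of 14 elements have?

C(14,4) = (14·13·12·11) / 4! = 24024 / 24 = 1001.

1001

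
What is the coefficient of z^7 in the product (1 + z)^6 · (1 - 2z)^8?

-816

Coefficient of z^7 = Σ_{j} C(6,j)·1^j·C(8,7-j)·(-2)^(7-j) for j from 0 to 6.
= (-1024) + 10752 + (-26880) + 22400 + (-6720) + 672 + (-16) = -816.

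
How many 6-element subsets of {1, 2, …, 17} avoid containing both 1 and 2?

11011

All 6-subsets: C(17,6) = 12376. Those containing both fixed elements: C(15,4) = 1365.
12376 − 1365 = 11011.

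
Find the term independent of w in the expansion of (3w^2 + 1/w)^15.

729729

General term: C(15,j)·(3w^2)^j·(1/w)^(15-j), with w-exponent 2j − 1(15−j) = 3j − 15.
Set 3j − 15 = 0: j = 5.
C(15,5) = 3003; 3^5 = 243; 1^10 = 1.
Coefficient = 3003 · 243 · 1 = 729729.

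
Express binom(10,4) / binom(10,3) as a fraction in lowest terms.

7/4

C(n,k+1)/C(n,k) = (n−k)/(k+1) = (10−3)/(3+1) = 7/4.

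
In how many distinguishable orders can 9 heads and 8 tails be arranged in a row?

Choose positions for the heads: C(17,9) = 24310.

24310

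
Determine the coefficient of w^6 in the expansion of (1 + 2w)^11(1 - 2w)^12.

-10560

Coefficient of w^6 = Σ_{j} C(11,j)·2^j·C(12,6-j)·(-2)^(6-j) for j from 0 to 6.
= 59136 + (-557568) + 1742400 + (-2323200) + 1393920 + (-354816) + 29568 = -10560.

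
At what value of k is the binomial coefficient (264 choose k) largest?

C(264,k) is maximized at k = 264/2 = 132.

132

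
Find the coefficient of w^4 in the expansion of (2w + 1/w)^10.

General term: C(10,j)·(2w)^j·(1/w)^(10-j), with w-exponent 1j − 1(10−j) = 2j − 10.
Set 2j − 10 = 4: j = 7.
C(10,7) = 120; 2^7 = 128; 1^3 = 1.
Coefficient = 120 · 128 · 1 = 15360.

15360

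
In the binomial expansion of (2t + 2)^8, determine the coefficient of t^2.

The general term is C(8,j)·(2t)^j·(2)^(8-j); the t^2 term has j = 2.
C(8,2) = 28.
Coefficient = C(8,2) · 2^2 · 2^6 = 28 · 4 · 64 = 7168.

7168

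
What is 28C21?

1184040

C(28,21) = C(28,7) by symmetry.
C(28,7) = (28·27·26·25·24·23·22) / 7! = 5967561600 / 5040 = 1184040.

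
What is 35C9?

C(35,9) = (35·34·33·32·31·30·29·28·27) / 9! = 25622035084800 / 362880 = 70607460.

70607460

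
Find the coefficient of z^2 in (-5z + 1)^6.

The general term is C(6,j)·(-5z)^j·(1)^(6-j); the z^2 term has j = 2.
C(6,2) = 15.
Coefficient = C(6,2) · (-5)^2 = 15 · 25 = 375.

375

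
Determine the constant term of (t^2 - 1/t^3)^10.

210

General term: C(10,j)·(t^2)^j·(-1/t^3)^(10-j), with t-exponent 2j − 3(10−j) = 5j − 30.
Set 5j − 30 = 0: j = 6.
C(10,6) = 210; 1^6 = 1; (-1)^4 = 1.
Coefficient = 210 · 1 · 1 = 210.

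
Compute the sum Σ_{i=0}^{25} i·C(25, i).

419430400

Differentiating (1+x)^25 and setting x=1: Σ i·C(25,i) = 25·2^24 = 419430400.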